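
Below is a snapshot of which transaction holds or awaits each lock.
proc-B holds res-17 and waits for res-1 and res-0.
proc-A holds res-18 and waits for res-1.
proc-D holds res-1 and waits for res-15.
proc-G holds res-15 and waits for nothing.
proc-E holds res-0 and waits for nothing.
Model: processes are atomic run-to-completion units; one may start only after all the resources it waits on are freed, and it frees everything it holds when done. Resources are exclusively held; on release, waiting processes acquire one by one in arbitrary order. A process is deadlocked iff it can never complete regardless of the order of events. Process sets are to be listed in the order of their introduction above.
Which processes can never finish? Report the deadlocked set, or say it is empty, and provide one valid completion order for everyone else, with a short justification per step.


The deadlocked set is empty.
Key observation: the wait graph is acyclic; completion cascades from the unblocked processes through everyone else.
The rest can finish in the order proc-G, proc-D, proc-A, proc-E, proc-B.
Check, step by step:
  run proc-G (it waits on nothing); releases res-15
  run proc-D (all its waits — res-15 — are resolved); releases res-1
  run proc-A (all its waits — res-1 — are resolved); releases res-18
  run proc-E (it waits on nothing); releases res-0
  run proc-B (all its waits — res-1 and res-0 — are resolved); releases res-17


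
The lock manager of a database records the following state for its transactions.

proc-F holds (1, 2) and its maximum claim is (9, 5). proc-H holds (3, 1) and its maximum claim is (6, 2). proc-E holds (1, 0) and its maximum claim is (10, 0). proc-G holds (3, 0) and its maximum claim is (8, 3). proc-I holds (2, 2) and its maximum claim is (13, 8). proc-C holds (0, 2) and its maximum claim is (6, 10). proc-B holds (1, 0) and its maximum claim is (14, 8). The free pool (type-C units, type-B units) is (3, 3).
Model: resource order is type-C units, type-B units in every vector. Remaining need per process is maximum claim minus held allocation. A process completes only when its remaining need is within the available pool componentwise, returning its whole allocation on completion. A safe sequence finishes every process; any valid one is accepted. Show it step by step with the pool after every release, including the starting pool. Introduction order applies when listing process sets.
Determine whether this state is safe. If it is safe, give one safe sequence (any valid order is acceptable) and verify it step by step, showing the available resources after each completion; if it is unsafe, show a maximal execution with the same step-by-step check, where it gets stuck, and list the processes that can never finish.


SAFE. One safe sequence: proc-H, proc-G, proc-F, proc-E, proc-I, proc-C, proc-B.
Key observation: proc-H marks the first exact bind of the order: its need (3, 1) fits the free (3, 3) with zero slack on a requested resource.
Walking it through:
  pool = (3, 3)
  run proc-H (needs (3, 1), free (3, 3)); after release of (3, 1) the pool is (6, 4)
  run proc-G (needs (5, 3), free (6, 4)); after release of (3, 0) the pool is (9, 4)
  run proc-F (needs (8, 3), free (9, 4)); after release of (1, 2) the pool is (10, 6)
  run proc-E (needs (9, 0), free (10, 6)); after release of (1, 0) the pool is (11, 6)
  run proc-I (needs (11, 6), free (11, 6)); after release of (2, 2) the pool is (13, 8)
  run proc-C (needs (6, 8), free (13, 8)); after release of (0, 2) the pool is (13, 10)
  run proc-B (needs (13, 8), free (13, 10)); after release of (1, 0) the pool is (14, 10)


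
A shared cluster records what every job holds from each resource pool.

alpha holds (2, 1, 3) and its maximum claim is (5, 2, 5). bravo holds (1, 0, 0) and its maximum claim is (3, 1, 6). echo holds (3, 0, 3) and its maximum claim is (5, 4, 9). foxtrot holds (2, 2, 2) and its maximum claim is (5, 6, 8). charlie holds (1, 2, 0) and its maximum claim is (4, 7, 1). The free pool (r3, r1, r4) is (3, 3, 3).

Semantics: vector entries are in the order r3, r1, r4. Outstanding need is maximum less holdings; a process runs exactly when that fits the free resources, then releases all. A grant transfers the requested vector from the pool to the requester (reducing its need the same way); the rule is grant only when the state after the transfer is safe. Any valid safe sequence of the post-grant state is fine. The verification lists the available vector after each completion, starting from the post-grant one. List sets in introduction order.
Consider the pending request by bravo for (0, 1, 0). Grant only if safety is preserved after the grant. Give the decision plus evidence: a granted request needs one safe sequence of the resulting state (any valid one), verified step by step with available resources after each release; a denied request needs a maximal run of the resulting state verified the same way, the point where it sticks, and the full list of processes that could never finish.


GRANT. The post-grant state is safe; one safe sequence: alpha, bravo, echo, foxtrot, charlie.
Key observation: even at the reduced pool (3, 2, 3), alpha fits immediately, so safety survives the grant.
Verifying the post-grant state step by step:
  pool = (3, 2, 3)
  alpha needs (3, 1, 2) <= (3, 2, 3) -> finishes; pool += (2, 1, 3) = (5, 3, 6)
  bravo needs (2, 0, 6) <= (5, 3, 6) -> finishes; pool += (1, 1, 0) = (6, 4, 6)
  echo needs (2, 4, 6) <= (6, 4, 6) -> finishes; pool += (3, 0, 3) = (9, 4, 9)
  foxtrot needs (3, 4, 6) <= (9, 4, 9) -> finishes; pool += (2, 2, 2) = (11, 6, 11)
  charlie needs (3, 5, 1) <= (11, 6, 11) -> finishes; pool += (1, 2, 0) = (12, 8, 11)


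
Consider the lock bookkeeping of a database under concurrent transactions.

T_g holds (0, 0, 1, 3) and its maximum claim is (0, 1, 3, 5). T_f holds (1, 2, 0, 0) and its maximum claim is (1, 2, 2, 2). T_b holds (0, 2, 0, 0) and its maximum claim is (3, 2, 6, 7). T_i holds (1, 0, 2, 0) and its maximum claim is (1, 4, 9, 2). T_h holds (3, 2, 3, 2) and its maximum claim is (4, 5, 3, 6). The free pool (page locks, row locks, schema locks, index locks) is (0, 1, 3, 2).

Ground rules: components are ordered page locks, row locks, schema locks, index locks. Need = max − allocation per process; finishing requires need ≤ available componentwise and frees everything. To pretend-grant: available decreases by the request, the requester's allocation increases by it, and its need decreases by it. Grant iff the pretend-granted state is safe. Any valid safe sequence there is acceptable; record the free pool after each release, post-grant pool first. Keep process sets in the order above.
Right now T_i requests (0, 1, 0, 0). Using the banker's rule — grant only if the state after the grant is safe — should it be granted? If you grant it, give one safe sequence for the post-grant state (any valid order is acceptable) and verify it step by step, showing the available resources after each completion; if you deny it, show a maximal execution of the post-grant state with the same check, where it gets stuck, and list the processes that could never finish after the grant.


DENY. Granting would leave the state unsafe.
Key observation: after T_f, T_g the pool peaks at (1, 2, 4, 5), and each blocked process is short somewhere: T_b on page locks, schema locks, index locks; T_i on row locks, schema locks; T_h on row locks.
Pretend the grant happened; the run T_f, T_g goes as far as possible. Check, step by step:
  pool = (0, 0, 3, 2)
  T_f: need (0, 0, 2, 2) fits (0, 0, 3, 2); releases (1, 2, 0, 0), pool now (1, 2, 3, 2)
  T_g: need (0, 1, 2, 2) fits (1, 2, 3, 2); releases (0, 0, 1, 3), pool now (1, 2, 4, 5)
  T_b cannot run: need (3, 0, 6, 7) vs free (1, 2, 4, 5) (insufficient page locks, schema locks and index locks)
  T_i cannot run: need (0, 3, 7, 2) vs free (1, 2, 4, 5) (insufficient row locks and schema locks)
  T_h cannot run: need (1, 3, 0, 4) vs free (1, 2, 4, 5) (insufficient row locks)
Processes that could never finish after the grant: T_b, T_i and T_h.


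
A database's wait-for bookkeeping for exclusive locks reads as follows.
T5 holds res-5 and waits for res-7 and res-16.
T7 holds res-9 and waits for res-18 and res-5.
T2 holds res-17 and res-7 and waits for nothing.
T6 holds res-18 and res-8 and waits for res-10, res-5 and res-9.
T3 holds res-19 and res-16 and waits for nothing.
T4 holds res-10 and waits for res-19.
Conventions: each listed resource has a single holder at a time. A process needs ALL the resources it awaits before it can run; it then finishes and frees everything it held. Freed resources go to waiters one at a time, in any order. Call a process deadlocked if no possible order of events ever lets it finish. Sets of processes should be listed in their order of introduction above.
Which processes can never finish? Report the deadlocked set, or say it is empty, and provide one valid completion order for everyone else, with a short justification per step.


The deadlocked set is T7 and T6.
Key observation: T7 -> T6 -> T7 is a circular wait — nothing in it can go first; no other process is dragged down with it.
The rest can finish in the order T3, T2, T5, T4.
Check, step by step:
  T3 waits on nothing -> runs at once and releases res-19 and res-16
  T2 waits on nothing -> runs at once and releases res-17 and res-7
  T5: everything it awaited (res-7 and res-16) is free; runs, freeing res-5
  T4: everything it awaited (res-19) is free; runs, freeing res-10


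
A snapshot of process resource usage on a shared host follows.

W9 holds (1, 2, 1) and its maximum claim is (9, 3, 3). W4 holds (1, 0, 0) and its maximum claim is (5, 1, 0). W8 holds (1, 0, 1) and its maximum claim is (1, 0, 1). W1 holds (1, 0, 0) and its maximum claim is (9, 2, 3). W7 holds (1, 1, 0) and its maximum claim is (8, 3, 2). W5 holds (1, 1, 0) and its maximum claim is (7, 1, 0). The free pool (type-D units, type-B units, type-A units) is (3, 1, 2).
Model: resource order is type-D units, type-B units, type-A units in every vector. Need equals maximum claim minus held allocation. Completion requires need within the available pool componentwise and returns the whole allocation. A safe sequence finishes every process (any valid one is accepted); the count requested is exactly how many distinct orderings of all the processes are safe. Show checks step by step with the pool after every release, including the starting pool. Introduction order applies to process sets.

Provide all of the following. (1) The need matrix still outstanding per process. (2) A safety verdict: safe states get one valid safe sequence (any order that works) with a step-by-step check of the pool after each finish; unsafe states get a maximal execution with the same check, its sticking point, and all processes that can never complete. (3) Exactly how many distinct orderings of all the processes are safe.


(1) Outstanding need per process (order type-D units, type-B units, type-A units):
  W9: (8, 1, 2)
  W4: (4, 1, 0)
  W8: (0, 0, 0)
  W1: (8, 2, 3)
  W7: (7, 2, 2)
  W5: (6, 0, 0)
(2) UNSAFE — no complete ordering exists.
Key observation: once W8, W4 finish, the pool peaks at (5, 1, 3) — and every remaining process still needs more type-D units than that.
The run W8, W4 cannot be extended any further. Step-by-step check:
  pool = (3, 1, 2)
  W8 needs (0, 0, 0) <= (3, 1, 2) -> finishes; pool += (1, 0, 1) = (4, 1, 3)
  W4 needs (4, 1, 0) <= (4, 1, 3) -> finishes; pool += (1, 0, 0) = (5, 1, 3)
  blocked: W9 wants (8, 1, 2), pool (5, 1, 3) — not enough type-D units
  blocked: W1 wants (8, 2, 3), pool (5, 1, 3) — not enough type-D units and type-B units
  blocked: W7 wants (7, 2, 2), pool (5, 1, 3) — not enough type-D units and type-B units
  blocked: W5 wants (6, 0, 0), pool (5, 1, 3) — not enough type-D units
Processes that can never finish: W9, W1, W7 and W5.
(3) Precisely 0 of the possible complete orderings are safe sequences.


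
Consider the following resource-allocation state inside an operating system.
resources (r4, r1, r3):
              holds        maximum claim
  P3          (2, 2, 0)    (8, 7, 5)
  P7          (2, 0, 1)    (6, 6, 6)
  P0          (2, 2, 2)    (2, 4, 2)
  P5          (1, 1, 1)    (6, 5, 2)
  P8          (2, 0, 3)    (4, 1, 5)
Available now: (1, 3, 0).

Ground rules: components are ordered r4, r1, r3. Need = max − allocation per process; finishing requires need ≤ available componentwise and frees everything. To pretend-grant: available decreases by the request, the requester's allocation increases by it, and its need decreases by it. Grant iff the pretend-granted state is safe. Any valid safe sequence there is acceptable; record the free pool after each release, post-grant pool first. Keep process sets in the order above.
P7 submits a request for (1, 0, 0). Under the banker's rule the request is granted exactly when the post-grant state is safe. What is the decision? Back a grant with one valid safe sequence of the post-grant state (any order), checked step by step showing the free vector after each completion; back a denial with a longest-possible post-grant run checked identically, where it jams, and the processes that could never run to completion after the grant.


DENY: after the grant no complete ordering would exist.
Key observation: after P0, P8 the pool peaks at (4, 5, 5), and each blocked process is short somewhere: P3 on r4; P7 on r1; P5 on r4.
Pretend the grant happened; the run P0, P8 goes as far as possible. Verifying each step:
  pool = (0, 3, 0)
  P0 needs (0, 2, 0) <= (0, 3, 0) -> finishes; pool += (2, 2, 2) = (2, 5, 2)
  P8 needs (2, 1, 2) <= (2, 5, 2) -> finishes; pool += (2, 0, 3) = (4, 5, 5)
  blocked: P3 wants (6, 5, 5), pool (4, 5, 5) — not enough r4
  blocked: P7 wants (3, 6, 5), pool (4, 5, 5) — not enough r1
  blocked: P5 wants (5, 4, 1), pool (4, 5, 5) — not enough r4
Had the request been granted, P3, P7 and P5 could never finish.


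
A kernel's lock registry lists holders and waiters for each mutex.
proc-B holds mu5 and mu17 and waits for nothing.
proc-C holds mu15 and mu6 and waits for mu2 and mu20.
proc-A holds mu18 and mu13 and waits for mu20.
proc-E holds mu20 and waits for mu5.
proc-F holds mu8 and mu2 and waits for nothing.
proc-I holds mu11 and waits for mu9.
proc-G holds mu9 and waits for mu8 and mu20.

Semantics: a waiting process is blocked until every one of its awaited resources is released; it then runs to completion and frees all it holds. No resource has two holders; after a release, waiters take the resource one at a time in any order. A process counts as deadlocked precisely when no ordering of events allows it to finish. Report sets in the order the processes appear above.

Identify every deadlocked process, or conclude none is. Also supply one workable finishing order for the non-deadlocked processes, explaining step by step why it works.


Nothing here is deadlocked.
Key observation: no waiting chain loops back on itself — every chain ends at a process that waits on nothing, so everyone eventually runs.
The rest can finish in the order proc-B, proc-E, proc-F, proc-G, proc-C, proc-I, proc-A.
Check, step by step:
  proc-B: no waits; runs immediately, freeing mu5 and mu17
  proc-E: everything it awaited (mu5) is free; runs, freeing mu20
  proc-F: no waits; runs immediately, freeing mu8 and mu2
  proc-G: everything it awaited (mu8 and mu20) is free; runs, freeing mu9
  proc-C: everything it awaited (mu2 and mu20) is free; runs, freeing mu15 and mu6
  proc-I: everything it awaited (mu9) is free; runs, freeing mu11
  proc-A: everything it awaited (mu20) is free; runs, freeing mu18 and mu13


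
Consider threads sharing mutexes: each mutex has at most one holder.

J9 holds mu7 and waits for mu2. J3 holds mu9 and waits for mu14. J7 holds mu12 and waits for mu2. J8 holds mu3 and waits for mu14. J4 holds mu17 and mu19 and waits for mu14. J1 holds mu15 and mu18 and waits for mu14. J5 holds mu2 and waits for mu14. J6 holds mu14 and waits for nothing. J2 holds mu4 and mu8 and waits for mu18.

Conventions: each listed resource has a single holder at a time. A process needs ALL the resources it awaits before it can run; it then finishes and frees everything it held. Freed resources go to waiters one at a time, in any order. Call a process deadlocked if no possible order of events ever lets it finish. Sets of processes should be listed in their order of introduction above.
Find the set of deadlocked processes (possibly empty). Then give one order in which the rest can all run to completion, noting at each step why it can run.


No process is deadlocked.
Key observation: every chain of waits terminates; starting from the processes that wait on nothing, all the rest unlock in turn.
The rest can finish in the order J6, J5, J1, J2, J4, J3, J9, J7, J8.
Walking it through:
  run J6 (it waits on nothing); releases mu14
  J5 waits on mu14 — all released -> runs and releases mu2
  J1 waits on mu14 — all released -> runs and releases mu15 and mu18
  J2 waits on mu18 — all released -> runs and releases mu4 and mu8
  J4 waits on mu14 — all released -> runs and releases mu17 and mu19
  J3 waits on mu14 — all released -> runs and releases mu9
  J9 waits on mu2 — all released -> runs and releases mu7
  J7 waits on mu2 — all released -> runs and releases mu12
  J8 waits on mu14 — all released -> runs and releases mu3


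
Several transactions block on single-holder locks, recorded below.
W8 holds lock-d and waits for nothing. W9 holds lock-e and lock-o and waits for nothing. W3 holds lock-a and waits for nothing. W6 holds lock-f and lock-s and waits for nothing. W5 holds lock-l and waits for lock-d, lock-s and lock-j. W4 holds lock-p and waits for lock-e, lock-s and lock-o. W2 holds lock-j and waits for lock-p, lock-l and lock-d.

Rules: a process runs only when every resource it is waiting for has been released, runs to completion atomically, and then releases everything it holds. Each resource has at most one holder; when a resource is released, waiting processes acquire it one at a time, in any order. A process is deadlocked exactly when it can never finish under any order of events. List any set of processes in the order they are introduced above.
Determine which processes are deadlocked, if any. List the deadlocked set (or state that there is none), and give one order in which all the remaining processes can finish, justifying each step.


The deadlocked set is W5 and W2.
Key observation: the waits loop around W5 -> W2 -> W5 with no way out; no other process is dragged down with it.
The rest can finish in the order W9, W6, W8, W4, W3.
Walking it through:
  W9: no waits; runs immediately, freeing lock-e and lock-o
  W6: no waits; runs immediately, freeing lock-f and lock-s
  W8: no waits; runs immediately, freeing lock-d
  W4: everything it awaited (lock-e, lock-s and lock-o) is free; runs, freeing lock-p
  W3: no waits; runs immediately, freeing lock-a


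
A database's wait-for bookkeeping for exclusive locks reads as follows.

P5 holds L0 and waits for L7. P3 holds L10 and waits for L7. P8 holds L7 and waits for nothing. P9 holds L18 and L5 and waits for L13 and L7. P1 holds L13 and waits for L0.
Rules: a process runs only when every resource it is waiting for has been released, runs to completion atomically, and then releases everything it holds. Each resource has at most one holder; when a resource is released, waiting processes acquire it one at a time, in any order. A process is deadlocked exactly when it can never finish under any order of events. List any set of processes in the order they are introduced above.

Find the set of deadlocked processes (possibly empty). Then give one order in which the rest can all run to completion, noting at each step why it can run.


The deadlocked set is empty.
Key observation: every chain of waits terminates; starting from the processes that wait on nothing, all the rest unlock in turn.
A valid finishing order for the others: P8, P5, P1, P9, P3.
Check, step by step:
  P8 waits on nothing -> runs at once and releases L7
  P5: everything it awaited (L7) is free; runs, freeing L0
  P1: everything it awaited (L0) is free; runs, freeing L13
  P9: everything it awaited (L13 and L7) is free; runs, freeing L18 and L5
  P3: everything it awaited (L7) is free; runs, freeing L10


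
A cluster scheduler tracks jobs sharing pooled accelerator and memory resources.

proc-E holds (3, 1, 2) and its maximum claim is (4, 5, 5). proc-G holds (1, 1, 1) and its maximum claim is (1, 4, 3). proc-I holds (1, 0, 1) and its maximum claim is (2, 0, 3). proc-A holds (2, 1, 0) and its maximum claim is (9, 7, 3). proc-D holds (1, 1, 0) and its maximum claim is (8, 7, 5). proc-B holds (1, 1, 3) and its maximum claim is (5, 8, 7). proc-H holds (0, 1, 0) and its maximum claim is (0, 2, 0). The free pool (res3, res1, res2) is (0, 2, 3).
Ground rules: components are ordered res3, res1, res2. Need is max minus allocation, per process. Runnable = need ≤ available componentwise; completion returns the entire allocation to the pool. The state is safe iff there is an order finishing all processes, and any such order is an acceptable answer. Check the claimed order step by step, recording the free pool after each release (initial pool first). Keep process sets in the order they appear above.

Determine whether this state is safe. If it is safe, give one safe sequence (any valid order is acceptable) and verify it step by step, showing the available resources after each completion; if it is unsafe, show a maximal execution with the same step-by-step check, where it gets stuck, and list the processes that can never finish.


UNSAFE — no complete ordering exists.
Key observation: after proc-H, proc-G, proc-E, proc-I complete, (5, 5, 7) is the best the pool ever gets, yet each leftover process wants more res1.
Going as far as possible: proc-H, proc-G, proc-E, proc-I; after that, nothing fits. Step-by-step check:
  pool = (0, 2, 3)
  run proc-H (needs (0, 1, 0), free (0, 2, 3)); after release of (0, 1, 0) the pool is (0, 3, 3)
  run proc-G (needs (0, 3, 2), free (0, 3, 3)); after release of (1, 1, 1) the pool is (1, 4, 4)
  run proc-E (needs (1, 4, 3), free (1, 4, 4)); after release of (3, 1, 2) the pool is (4, 5, 6)
  run proc-I (needs (1, 0, 2), free (4, 5, 6)); after release of (1, 0, 1) the pool is (5, 5, 7)
  blocked: proc-A wants (7, 6, 3), pool (5, 5, 7) — not enough res3 and res1
  blocked: proc-D wants (7, 6, 5), pool (5, 5, 7) — not enough res3 and res1
  blocked: proc-B wants (4, 7, 4), pool (5, 5, 7) — not enough res1
Processes that can never finish: proc-A, proc-D and proc-B.


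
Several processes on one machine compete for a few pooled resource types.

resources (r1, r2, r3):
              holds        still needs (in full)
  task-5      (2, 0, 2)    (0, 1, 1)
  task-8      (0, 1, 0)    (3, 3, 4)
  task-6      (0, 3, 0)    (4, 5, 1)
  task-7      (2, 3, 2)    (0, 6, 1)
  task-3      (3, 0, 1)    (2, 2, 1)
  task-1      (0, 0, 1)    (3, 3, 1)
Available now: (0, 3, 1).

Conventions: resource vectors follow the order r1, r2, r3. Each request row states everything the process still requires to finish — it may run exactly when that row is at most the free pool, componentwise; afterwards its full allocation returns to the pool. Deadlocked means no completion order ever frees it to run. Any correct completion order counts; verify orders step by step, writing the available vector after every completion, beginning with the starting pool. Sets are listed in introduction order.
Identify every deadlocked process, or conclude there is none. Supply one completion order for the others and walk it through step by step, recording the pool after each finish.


Deadlocked: task-6 and task-7.
Key observation: the pool after task-5, task-3, task-8, task-1 is (5, 4, 5); every surviving request exceeds it in r2, so progress ends there.
One completion order for the rest: task-5, task-3, task-8, task-1. Check, step by step:
  pool = (0, 3, 1)
  run task-5 (needs (0, 1, 1), free (0, 3, 1)); after release of (2, 0, 2) the pool is (2, 3, 3)
  run task-3 (needs (2, 2, 1), free (2, 3, 3)); after release of (3, 0, 1) the pool is (5, 3, 4)
  run task-8 (needs (3, 3, 4), free (5, 3, 4)); after release of (0, 1, 0) the pool is (5, 4, 4)
  run task-1 (needs (3, 3, 1), free (5, 4, 4)); after release of (0, 0, 1) the pool is (5, 4, 5)
The blocked processes can never fit:
  task-6 cannot run: need (4, 5, 1) vs free (5, 4, 5) (insufficient r2)
  task-7 cannot run: need (0, 6, 1) vs free (5, 4, 5) (insufficient r2)


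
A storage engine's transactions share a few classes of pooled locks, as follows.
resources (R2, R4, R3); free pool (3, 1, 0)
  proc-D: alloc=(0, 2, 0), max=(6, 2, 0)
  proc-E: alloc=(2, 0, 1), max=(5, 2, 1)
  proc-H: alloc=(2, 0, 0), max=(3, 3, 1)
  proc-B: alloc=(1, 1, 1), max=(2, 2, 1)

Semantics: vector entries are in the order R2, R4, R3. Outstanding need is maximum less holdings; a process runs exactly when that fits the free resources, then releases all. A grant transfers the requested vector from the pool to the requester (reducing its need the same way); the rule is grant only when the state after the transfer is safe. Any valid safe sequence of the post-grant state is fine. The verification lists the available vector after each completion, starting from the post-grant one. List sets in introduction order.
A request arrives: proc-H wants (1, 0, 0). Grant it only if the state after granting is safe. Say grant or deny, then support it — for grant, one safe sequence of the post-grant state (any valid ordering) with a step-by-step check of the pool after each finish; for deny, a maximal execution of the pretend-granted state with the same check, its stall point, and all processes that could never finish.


DENY — the pretend-granted state is unsafe.
Key observation: after proc-B, proc-E the pool peaks at (5, 2, 2), and each blocked process is short somewhere: proc-D on R2; proc-H on R4.
On the post-grant state, proc-B, proc-E is a maximal run — nothing extends it. Check, step by step:
  pool = (2, 1, 0)
  proc-B: need (1, 1, 0) fits (2, 1, 0); releases (1, 1, 1), pool now (3, 2, 1)
  proc-E: need (3, 2, 0) fits (3, 2, 1); releases (2, 0, 1), pool now (5, 2, 2)
  proc-D cannot run: need (6, 0, 0) vs free (5, 2, 2) (insufficient R2)
  proc-H cannot run: need (0, 3, 1) vs free (5, 2, 2) (insufficient R4)
Post-grant, the permanently blocked set is proc-D and proc-H.


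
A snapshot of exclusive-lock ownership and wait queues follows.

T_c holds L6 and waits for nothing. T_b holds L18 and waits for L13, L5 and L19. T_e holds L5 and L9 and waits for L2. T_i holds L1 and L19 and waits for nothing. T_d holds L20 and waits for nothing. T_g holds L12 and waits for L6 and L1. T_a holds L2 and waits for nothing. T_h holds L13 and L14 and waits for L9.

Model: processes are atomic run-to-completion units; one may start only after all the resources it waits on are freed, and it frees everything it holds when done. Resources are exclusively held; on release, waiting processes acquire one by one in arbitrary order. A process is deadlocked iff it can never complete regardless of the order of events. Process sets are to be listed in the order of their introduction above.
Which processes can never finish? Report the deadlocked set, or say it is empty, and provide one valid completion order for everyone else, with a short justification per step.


No process is deadlocked.
Key observation: every chain of waits terminates; starting from the processes that wait on nothing, all the rest unlock in turn.
The rest can finish in the order T_i, T_a, T_c, T_g, T_e, T_h, T_b, T_d.
Check, step by step:
  run T_i (it waits on nothing); releases L1 and L19
  run T_a (it waits on nothing); releases L2
  run T_c (it waits on nothing); releases L6
  run T_g (all its waits — L6 and L1 — are resolved); releases L12
  run T_e (all its waits — L2 — are resolved); releases L5 and L9
  run T_h (all its waits — L9 — are resolved); releases L13 and L14
  run T_b (all its waits — L13, L5 and L19 — are resolved); releases L18
  run T_d (it waits on nothing); releases L20


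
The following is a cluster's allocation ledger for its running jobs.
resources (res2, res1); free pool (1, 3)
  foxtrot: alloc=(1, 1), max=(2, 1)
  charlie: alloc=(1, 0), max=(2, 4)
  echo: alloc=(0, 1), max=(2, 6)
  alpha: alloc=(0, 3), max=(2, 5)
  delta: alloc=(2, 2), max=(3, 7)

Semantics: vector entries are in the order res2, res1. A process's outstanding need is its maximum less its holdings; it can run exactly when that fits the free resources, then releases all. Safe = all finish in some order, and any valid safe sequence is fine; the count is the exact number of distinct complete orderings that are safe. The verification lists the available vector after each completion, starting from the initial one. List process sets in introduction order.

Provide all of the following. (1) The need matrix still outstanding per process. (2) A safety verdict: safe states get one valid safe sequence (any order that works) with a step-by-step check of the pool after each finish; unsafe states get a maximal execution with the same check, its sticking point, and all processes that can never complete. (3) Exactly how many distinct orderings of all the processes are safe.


(1) Need matrix, components ordered res2, res1:
  foxtrot: (1, 0)
  charlie: (1, 4)
  echo: (2, 5)
  alpha: (2, 2)
  delta: (1, 5)
(2) The state is SAFE; one workable sequence: foxtrot, alpha, echo, delta, charlie.
Key observation: the first exact fit in this order is foxtrot — it needs (1, 0) with (1, 3) free, meeting a requested resource to the last unit.
Verifying each step:
  pool = (1, 3)
  foxtrot: need (1, 0) fits (1, 3); releases (1, 1), pool now (2, 4)
  alpha: need (2, 2) fits (2, 4); releases (0, 3), pool now (2, 7)
  echo: need (2, 5) fits (2, 7); releases (0, 1), pool now (2, 8)
  delta: need (1, 5) fits (2, 8); releases (2, 2), pool now (4, 10)
  charlie: need (1, 4) fits (4, 10); releases (1, 0), pool now (5, 10)
(3) Precisely 8 of the possible complete orderings are safe sequences.


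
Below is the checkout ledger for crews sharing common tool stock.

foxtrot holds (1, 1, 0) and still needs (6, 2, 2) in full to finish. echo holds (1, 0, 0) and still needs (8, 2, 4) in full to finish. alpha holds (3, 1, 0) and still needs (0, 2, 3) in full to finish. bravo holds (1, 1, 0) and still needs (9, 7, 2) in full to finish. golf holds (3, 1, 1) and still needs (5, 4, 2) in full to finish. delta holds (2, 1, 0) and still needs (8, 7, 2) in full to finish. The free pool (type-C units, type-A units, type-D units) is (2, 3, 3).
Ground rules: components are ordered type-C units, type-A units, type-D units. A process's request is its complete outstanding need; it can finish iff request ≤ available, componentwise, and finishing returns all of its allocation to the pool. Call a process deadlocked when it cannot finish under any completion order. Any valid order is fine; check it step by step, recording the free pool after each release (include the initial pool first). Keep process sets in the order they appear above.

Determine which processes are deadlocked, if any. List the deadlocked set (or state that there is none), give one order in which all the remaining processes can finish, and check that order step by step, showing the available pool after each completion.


Deadlocked set: bravo and delta.
Key observation: the pool after alpha, golf, echo, foxtrot is (10, 6, 4); every surviving request exceeds it in type-A units, so progress ends there.
A valid finishing order for the others: alpha, golf, echo, foxtrot. Verifying each step:
  pool = (2, 3, 3)
  alpha needs (0, 2, 3) <= (2, 3, 3) -> finishes; pool += (3, 1, 0) = (5, 4, 3)
  golf needs (5, 4, 2) <= (5, 4, 3) -> finishes; pool += (3, 1, 1) = (8, 5, 4)
  echo needs (8, 2, 4) <= (8, 5, 4) -> finishes; pool += (1, 0, 0) = (9, 5, 4)
  foxtrot needs (6, 2, 2) <= (9, 5, 4) -> finishes; pool += (1, 1, 0) = (10, 6, 4)
None of the blocked processes ever fits:
  blocked: bravo wants (9, 7, 2), pool (10, 6, 4) — not enough type-A units
  blocked: delta wants (8, 7, 2), pool (10, 6, 4) — not enough type-A units


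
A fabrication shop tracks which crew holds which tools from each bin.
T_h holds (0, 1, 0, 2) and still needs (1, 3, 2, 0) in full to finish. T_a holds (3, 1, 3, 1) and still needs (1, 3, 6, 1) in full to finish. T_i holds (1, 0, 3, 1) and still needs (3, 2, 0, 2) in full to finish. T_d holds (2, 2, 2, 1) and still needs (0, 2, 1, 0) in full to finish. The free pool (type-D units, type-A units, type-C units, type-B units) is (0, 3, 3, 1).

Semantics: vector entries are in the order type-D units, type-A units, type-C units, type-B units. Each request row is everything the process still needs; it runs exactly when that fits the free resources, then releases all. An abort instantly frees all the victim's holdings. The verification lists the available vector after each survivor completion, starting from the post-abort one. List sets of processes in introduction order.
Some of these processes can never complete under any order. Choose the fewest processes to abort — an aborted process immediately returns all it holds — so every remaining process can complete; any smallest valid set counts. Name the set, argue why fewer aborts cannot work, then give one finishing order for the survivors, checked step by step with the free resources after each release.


Abort T_i.
Key observation: the deadlocked T_a becomes finishable only because T_i released (1, 0, 3, 1); it completes at step 1 below.
Minimality: the empty abort set fails — the state is deadlocked as it stands.
One survivor order: T_a, T_h, T_d. Step-by-step check (post-abort pool first):
  pool = (1, 3, 6, 2)
  run T_a (needs (1, 3, 6, 1), free (1, 3, 6, 2)); after release of (3, 1, 3, 1) the pool is (4, 4, 9, 3)
  run T_h (needs (1, 3, 2, 0), free (4, 4, 9, 3)); after release of (0, 1, 0, 2) the pool is (4, 5, 9, 5)
  run T_d (needs (0, 2, 1, 0), free (4, 5, 9, 5)); after release of (2, 2, 2, 1) the pool is (6, 7, 11, 6)


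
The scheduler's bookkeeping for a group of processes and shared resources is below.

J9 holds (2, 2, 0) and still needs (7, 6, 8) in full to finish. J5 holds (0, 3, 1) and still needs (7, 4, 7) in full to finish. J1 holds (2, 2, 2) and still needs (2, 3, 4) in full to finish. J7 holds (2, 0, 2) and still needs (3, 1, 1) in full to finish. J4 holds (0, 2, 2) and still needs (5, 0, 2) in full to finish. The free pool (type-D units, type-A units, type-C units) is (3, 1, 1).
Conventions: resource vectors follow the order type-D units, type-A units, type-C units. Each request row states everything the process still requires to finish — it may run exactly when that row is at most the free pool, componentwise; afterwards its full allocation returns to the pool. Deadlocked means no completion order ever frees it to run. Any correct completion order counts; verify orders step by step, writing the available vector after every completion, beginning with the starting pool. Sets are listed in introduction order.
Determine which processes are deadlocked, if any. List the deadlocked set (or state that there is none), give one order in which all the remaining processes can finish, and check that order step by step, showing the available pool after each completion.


Nothing here is deadlocked.
Key observation: no deadlock: J7 fits now, and the freed resources carry the rest through.
The rest can finish in the order J7, J4, J1, J5, J9. Walking it through:
  pool = (3, 1, 1)
  run J7 (needs (3, 1, 1), free (3, 1, 1)); after release of (2, 0, 2) the pool is (5, 1, 3)
  run J4 (needs (5, 0, 2), free (5, 1, 3)); after release of (0, 2, 2) the pool is (5, 3, 5)
  run J1 (needs (2, 3, 4), free (5, 3, 5)); after release of (2, 2, 2) the pool is (7, 5, 7)
  run J5 (needs (7, 4, 7), free (7, 5, 7)); after release of (0, 3, 1) the pool is (7, 8, 8)
  run J9 (needs (7, 6, 8), free (7, 8, 8)); after release of (2, 2, 0) the pool is (9, 10, 8)


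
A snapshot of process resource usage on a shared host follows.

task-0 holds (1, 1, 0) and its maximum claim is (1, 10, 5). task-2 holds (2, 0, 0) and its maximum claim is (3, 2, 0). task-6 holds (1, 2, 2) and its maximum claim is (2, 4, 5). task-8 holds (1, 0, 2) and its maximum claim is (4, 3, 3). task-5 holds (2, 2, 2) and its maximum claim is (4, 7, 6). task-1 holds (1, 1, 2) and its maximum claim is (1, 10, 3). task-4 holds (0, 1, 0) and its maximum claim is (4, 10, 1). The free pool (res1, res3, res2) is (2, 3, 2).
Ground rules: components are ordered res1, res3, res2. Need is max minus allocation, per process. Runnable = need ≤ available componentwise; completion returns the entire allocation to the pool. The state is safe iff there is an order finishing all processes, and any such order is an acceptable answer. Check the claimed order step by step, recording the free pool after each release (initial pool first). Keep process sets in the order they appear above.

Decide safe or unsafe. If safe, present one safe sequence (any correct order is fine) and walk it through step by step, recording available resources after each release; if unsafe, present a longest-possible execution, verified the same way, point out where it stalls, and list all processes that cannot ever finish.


The state is UNSAFE.
Key observation: the pool after task-2, task-8, task-6, task-5 is (8, 7, 8); every surviving request exceeds it in res3, so progress ends there.
The run task-2, task-8, task-6, task-5 cannot be extended any further. Verifying each step:
  pool = (2, 3, 2)
  task-2 needs (1, 2, 0) <= (2, 3, 2) -> finishes; pool += (2, 0, 0) = (4, 3, 2)
  task-8 needs (3, 3, 1) <= (4, 3, 2) -> finishes; pool += (1, 0, 2) = (5, 3, 4)
  task-6 needs (1, 2, 3) <= (5, 3, 4) -> finishes; pool += (1, 2, 2) = (6, 5, 6)
  task-5 needs (2, 5, 4) <= (6, 5, 6) -> finishes; pool += (2, 2, 2) = (8, 7, 8)
  task-0 still needs (0, 9, 5) but only (8, 7, 8) is free — short on res3
  task-1 still needs (0, 9, 1) but only (8, 7, 8) is free — short on res3
  task-4 still needs (4, 9, 1) but only (8, 7, 8) is free — short on res3
Permanently blocked: task-0, task-1 and task-4.


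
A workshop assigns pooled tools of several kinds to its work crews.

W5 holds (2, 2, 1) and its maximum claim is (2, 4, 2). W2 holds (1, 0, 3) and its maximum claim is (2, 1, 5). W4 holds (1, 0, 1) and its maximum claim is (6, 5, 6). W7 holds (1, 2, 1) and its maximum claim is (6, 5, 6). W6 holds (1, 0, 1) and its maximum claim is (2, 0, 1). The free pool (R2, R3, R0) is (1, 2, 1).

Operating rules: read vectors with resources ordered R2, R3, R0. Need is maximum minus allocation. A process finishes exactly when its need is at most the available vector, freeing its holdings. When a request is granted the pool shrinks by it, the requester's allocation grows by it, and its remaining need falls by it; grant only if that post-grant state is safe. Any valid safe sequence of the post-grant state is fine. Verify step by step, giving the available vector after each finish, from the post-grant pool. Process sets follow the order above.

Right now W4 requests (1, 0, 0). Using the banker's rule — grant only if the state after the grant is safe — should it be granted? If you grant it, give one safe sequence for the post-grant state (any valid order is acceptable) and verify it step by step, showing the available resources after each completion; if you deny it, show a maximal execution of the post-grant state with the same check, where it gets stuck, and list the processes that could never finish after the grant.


DENY. Granting would leave the state unsafe.
Key observation: after W5, W2, W6 the pool peaks at (4, 4, 6), and each blocked process is short somewhere: W4 on R3; W7 on R2.
On the post-grant state, W5, W2, W6 is a maximal run — nothing extends it. Walking it through:
  pool = (0, 2, 1)
  W5: need (0, 2, 1) fits (0, 2, 1); releases (2, 2, 1), pool now (2, 4, 2)
  W2: need (1, 1, 2) fits (2, 4, 2); releases (1, 0, 3), pool now (3, 4, 5)
  W6: need (1, 0, 0) fits (3, 4, 5); releases (1, 0, 1), pool now (4, 4, 6)
  W4 cannot run: need (4, 5, 5) vs free (4, 4, 6) (insufficient R3)
  W7 cannot run: need (5, 3, 5) vs free (4, 4, 6) (insufficient R2)
Post-grant, the permanently blocked set is W4 and W7.


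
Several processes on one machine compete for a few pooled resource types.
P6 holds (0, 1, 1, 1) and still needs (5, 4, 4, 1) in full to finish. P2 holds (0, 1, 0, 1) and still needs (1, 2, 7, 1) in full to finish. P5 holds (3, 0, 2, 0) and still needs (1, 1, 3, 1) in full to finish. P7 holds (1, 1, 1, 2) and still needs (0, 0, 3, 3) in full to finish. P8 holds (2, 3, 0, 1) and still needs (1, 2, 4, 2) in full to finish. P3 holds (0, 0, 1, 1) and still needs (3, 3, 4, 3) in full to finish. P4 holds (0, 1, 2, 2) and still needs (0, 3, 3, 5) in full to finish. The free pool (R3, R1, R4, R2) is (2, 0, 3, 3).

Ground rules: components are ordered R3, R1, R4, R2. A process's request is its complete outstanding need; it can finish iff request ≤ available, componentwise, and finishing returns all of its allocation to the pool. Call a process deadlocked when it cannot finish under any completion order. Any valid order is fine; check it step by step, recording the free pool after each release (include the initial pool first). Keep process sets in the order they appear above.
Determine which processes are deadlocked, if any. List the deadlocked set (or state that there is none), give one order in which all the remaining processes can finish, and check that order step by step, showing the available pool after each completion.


Deadlocked: P6, P2, P8, P3 and P4.
Key observation: R1 is the bottleneck — with P7, P5 done the pool holds (6, 1, 6, 5), short of every remaining need.
A valid finishing order for the others: P7, P5. Step-by-step check:
  pool = (2, 0, 3, 3)
  run P7 (needs (0, 0, 3, 3), free (2, 0, 3, 3)); after release of (1, 1, 1, 2) the pool is (3, 1, 4, 5)
  run P5 (needs (1, 1, 3, 1), free (3, 1, 4, 5)); after release of (3, 0, 2, 0) the pool is (6, 1, 6, 5)
The stuck group stays short no matter what:
  P6 cannot run: need (5, 4, 4, 1) vs free (6, 1, 6, 5) (insufficient R1)
  P2 cannot run: need (1, 2, 7, 1) vs free (6, 1, 6, 5) (insufficient R1 and R4)
  P8 cannot run: need (1, 2, 4, 2) vs free (6, 1, 6, 5) (insufficient R1)
  P3 cannot run: need (3, 3, 4, 3) vs free (6, 1, 6, 5) (insufficient R1)
  P4 cannot run: need (0, 3, 3, 5) vs free (6, 1, 6, 5) (insufficient R1)
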